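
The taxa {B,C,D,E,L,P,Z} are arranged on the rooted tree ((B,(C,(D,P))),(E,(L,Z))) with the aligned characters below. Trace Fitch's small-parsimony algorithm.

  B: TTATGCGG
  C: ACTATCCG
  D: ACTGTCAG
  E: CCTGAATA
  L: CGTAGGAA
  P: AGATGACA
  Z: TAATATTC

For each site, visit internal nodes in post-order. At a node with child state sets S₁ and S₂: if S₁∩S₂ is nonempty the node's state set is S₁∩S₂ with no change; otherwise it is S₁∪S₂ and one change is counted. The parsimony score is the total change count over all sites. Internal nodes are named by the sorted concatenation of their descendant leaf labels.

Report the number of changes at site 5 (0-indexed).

DP@0: {A} ∩ {A} = {A} (intersection, +0)
CDP@0: {A} ∩ {A} = {A} (intersection, +0)
BCDP@0: {T} ∪ {A} = {A,T} (union, +1)
LZ@0: {C} ∪ {T} = {C,T} (union, +1)
ELZ@0: {C} ∩ {C,T} = {C} (intersection, +0)
BCDELPZ@0: {A,T} ∪ {C} = {A,C,T} (union, +1)
DP@1: {C} ∪ {G} = {C,G} (union, +1)
CDP@1: {C} ∩ {C,G} = {C} (intersection, +0)
BCDP@1: {T} ∪ {C} = {C,T} (union, +1)
LZ@1: {G} ∪ {A} = {A,G} (union, +1)
ELZ@1: {C} ∪ {A,G} = {A,C,G} (union, +1)
BCDELPZ@1: {C,T} ∩ {A,C,G} = {C} (intersection, +0)
DP@2: {T} ∪ {A} = {A,T} (union, +1)
CDP@2: {T} ∩ {A,T} = {T} (intersection, +0)
BCDP@2: {A} ∪ {T} = {A,T} (union, +1)
LZ@2: {T} ∪ {A} = {A,T} (union, +1)
ELZ@2: {T} ∩ {A,T} = {T} (intersection, +0)
BCDELPZ@2: {A,T} ∩ {T} = {T} (intersection, +0)
DP@3: {G} ∪ {T} = {G,T} (union, +1)
CDP@3: {A} ∪ {G,T} = {A,G,T} (union, +1)
BCDP@3: {T} ∩ {A,G,T} = {T} (intersection, +0)
LZ@3: {A} ∪ {T} = {A,T} (union, +1)
ELZ@3: {G} ∪ {A,T} = {A,G,T} (union, +1)
BCDELPZ@3: {T} ∩ {A,G,T} = {T} (intersection, +0)
DP@4: {T} ∪ {G} = {G,T} (union, +1)
CDP@4: {T} ∩ {G,T} = {T} (intersection, +0)
BCDP@4: {G} ∪ {T} = {G,T} (union, +1)
LZ@4: {G} ∪ {A} = {A,G} (union, +1)
ELZ@4: {A} ∩ {A,G} = {A} (intersection, +0)
BCDELPZ@4: {G,T} ∪ {A} = {A,G,T} (union, +1)
DP@5: {C} ∪ {A} = {A,C} (union, +1)
CDP@5: {C} ∩ {A,C} = {C} (intersection, +0)
BCDP@5: {C} ∩ {C} = {C} (intersection, +0)
LZ@5: {G} ∪ {T} = {G,T} (union, +1)
ELZ@5: {A} ∪ {G,T} = {A,G,T} (union, +1)
BCDELPZ@5: {C} ∪ {A,G,T} = {A,C,G,T} (union, +1)
DP@6: {A} ∪ {C} = {A,C} (union, +1)
CDP@6: {C} ∩ {A,C} = {C} (intersection, +0)
BCDP@6: {G} ∪ {C} = {C,G} (union, +1)
LZ@6: {A} ∪ {T} = {A,T} (union, +1)
ELZ@6: {T} ∩ {A,T} = {T} (intersection, +0)
BCDELPZ@6: {C,G} ∪ {T} = {C,G,T} (union, +1)
DP@7: {G} ∪ {A} = {A,G} (union, +1)
CDP@7: {G} ∩ {A,G} = {G} (intersection, +0)
BCDP@7: {G} ∩ {G} = {G} (intersection, +0)
LZ@7: {A} ∪ {C} = {A,C} (union, +1)
ELZ@7: {A} ∩ {A,C} = {A} (intersection, +0)
BCDELPZ@7: {G} ∪ {A} = {A,G} (union, +1)
per-site changes: [3, 4, 3, 4, 4, 4, 4, 3]; total = 29

4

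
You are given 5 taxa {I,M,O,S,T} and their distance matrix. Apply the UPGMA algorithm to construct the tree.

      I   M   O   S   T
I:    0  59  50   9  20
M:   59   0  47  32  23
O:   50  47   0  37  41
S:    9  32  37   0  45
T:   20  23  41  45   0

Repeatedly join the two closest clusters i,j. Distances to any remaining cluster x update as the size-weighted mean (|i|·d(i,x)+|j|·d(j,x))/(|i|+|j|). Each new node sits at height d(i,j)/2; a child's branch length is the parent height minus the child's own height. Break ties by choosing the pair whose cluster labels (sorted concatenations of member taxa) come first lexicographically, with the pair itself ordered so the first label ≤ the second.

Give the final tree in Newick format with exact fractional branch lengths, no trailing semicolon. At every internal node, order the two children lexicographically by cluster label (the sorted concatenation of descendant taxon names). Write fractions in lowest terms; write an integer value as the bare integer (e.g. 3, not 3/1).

iteration 1: select I,S (d=9); attach at lengths (9/2, 9/2); label the merged cluster IS
  updated: d(IS,M)=91/2, d(IS,O)=87/2, d(IS,T)=65/2
iteration 2: select M,T (d=23); attach at lengths (23/2, 23/2); label the merged cluster MT
  updated: d(IS,MT)=39, d(MT,O)=44
iteration 3: select IS,MT (d=39); attach at lengths (15, 8); label the merged cluster IMST
  updated: d(IMST,O)=175/4
iteration 4: select IMST,O (d=175/4); attach at lengths (19/8, 175/8); label the merged cluster IMOST
final tree: (((I:9/2,S:9/2):15,(M:23/2,T:23/2):8):19/8,O:175/8)
total length: 317/4

(((I:9/2,S:9/2):15,(M:23/2,T:23/2):8):19/8,O:175/8)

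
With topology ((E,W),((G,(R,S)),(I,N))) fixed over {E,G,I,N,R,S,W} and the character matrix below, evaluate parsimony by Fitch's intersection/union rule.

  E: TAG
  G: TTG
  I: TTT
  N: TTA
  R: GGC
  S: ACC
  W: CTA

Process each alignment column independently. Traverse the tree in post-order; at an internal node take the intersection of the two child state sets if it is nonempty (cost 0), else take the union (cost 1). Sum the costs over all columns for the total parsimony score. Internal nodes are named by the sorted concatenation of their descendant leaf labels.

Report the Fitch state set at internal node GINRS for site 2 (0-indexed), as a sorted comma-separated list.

A,C,G,T

[col 0] EW: children E:{T}, W:{C} ∪→ {C,T}; cost 1
[col 0] RS: children R:{G}, S:{A} ∪→ {A,G}; cost 1
[col 0] GRS: children G:{T}, RS:{A,G} ∪→ {A,G,T}; cost 1
[col 0] IN: children I:{T}, N:{T} ∩→ {T}; cost 0
[col 0] GINRS: children GRS:{A,G,T}, IN:{T} ∩→ {T}; cost 0
[col 0] EGINRSW: children EW:{C,T}, GINRS:{T} ∩→ {T}; cost 0
[col 1] EW: children E:{A}, W:{T} ∪→ {A,T}; cost 1
[col 1] RS: children R:{G}, S:{C} ∪→ {C,G}; cost 1
[col 1] GRS: children G:{T}, RS:{C,G} ∪→ {C,G,T}; cost 1
[col 1] IN: children I:{T}, N:{T} ∩→ {T}; cost 0
[col 1] GINRS: children GRS:{C,G,T}, IN:{T} ∩→ {T}; cost 0
[col 1] EGINRSW: children EW:{A,T}, GINRS:{T} ∩→ {T}; cost 0
[col 2] EW: children E:{G}, W:{A} ∪→ {A,G}; cost 1
[col 2] RS: children R:{C}, S:{C} ∩→ {C}; cost 0
[col 2] GRS: children G:{G}, RS:{C} ∪→ {C,G}; cost 1
[col 2] IN: children I:{T}, N:{A} ∪→ {A,T}; cost 1
[col 2] GINRS: children GRS:{C,G}, IN:{A,T} ∪→ {A,C,G,T}; cost 1
[col 2] EGINRSW: children EW:{A,G}, GINRS:{A,C,G,T} ∩→ {A,G}; cost 0
per-site changes: [3, 3, 4]; total = 10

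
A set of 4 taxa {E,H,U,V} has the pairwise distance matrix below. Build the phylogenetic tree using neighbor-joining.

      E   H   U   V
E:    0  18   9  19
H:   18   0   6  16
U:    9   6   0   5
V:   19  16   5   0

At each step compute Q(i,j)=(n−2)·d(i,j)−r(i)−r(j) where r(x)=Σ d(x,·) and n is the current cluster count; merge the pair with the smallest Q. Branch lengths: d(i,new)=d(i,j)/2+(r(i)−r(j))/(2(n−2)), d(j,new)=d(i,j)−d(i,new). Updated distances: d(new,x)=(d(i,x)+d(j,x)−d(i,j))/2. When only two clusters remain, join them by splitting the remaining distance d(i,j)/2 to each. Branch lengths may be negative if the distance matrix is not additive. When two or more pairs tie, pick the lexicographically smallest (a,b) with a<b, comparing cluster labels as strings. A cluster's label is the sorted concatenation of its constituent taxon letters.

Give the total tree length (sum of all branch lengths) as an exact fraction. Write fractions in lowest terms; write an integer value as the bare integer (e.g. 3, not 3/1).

24

step 1: merge (E,H) at d=18, Q=-50; branch lengths E→21/2, H→15/2; new cluster EH
  updated: d(EH,U)=-3/2, d(EH,V)=17/2
step 2: merge (EH,U) at d=-3/2, Q=-12; branch lengths EH→1, U→-5/2; new cluster EHU
  updated: d(EHU,V)=15/2
step 3: merge (EHU,V) at d=15/2; branch lengths EHU→15/4, V→15/4; new cluster EHUV
final tree: (((E:21/2,H:15/2):1,U:-5/2):15/4,V:15/4)
total length: 24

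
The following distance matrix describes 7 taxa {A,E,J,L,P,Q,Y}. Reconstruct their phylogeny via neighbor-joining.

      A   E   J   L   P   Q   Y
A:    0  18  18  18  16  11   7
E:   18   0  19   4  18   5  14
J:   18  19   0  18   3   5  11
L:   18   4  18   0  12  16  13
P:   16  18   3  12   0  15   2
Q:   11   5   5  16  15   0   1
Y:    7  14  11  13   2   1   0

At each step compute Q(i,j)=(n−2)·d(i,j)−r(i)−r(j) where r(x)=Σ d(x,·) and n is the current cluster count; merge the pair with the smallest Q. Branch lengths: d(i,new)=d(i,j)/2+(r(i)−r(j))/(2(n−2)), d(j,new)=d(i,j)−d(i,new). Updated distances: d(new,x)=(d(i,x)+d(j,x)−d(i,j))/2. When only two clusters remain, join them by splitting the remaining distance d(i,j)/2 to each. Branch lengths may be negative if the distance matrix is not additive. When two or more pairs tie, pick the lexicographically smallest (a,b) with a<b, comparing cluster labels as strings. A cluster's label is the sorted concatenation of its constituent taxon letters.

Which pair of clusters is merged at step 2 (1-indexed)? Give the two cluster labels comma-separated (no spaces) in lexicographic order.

J,P

step 1: merge (E,L) at d=4, Q=-139; branch lengths E→17/10, L→23/10; new cluster EL
  updated: d(A,EL)=16, d(EL,J)=33/2, d(EL,P)=13, d(EL,Q)=17/2, d(EL,Y)=23/2
step 2: merge (J,P) at d=3, Q=-181/2; branch lengths J→33/16, P→15/16; new cluster JP
  updated: d(A,JP)=31/2, d(EL,JP)=53/4, d(JP,Q)=17/2, d(JP,Y)=5
step 3: merge (A,Y) at d=7, Q=-53; branch lengths A→23/3, Y→-2/3; new cluster AY
  updated: d(AY,EL)=41/4, d(AY,JP)=27/4, d(AY,Q)=5/2
step 4: merge (AY,JP) at d=27/4, Q=-69/2; branch lengths AY→9/8, JP→45/8; new cluster AJPY
  updated: d(AJPY,EL)=67/8, d(AJPY,Q)=17/8
step 5: merge (AJPY,EL) at d=67/8, Q=-19; branch lengths AJPY→1, EL→59/8; new cluster AEJLPY
  updated: d(AEJLPY,Q)=9/8
step 6: merge (AEJLPY,Q) at d=9/8; branch lengths AEJLPY→9/16, Q→9/16; new cluster AEJLPQY
final tree: ((((A:23/3,Y:-2/3):9/8,(J:33/16,P:15/16):45/8):1,(E:17/10,L:23/10):59/8):9/16,Q:9/16)
total length: 121/4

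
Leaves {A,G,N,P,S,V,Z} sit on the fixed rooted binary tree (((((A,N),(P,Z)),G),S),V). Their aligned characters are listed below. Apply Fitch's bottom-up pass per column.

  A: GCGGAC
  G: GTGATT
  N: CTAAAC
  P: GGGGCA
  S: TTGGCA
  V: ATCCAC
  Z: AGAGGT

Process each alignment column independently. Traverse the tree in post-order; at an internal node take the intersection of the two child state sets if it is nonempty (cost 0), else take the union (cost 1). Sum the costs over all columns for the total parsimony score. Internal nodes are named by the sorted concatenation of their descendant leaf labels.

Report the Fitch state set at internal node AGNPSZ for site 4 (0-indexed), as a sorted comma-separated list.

C

AN@0: {G} ∪ {C} = {C,G} (union, +1)
PZ@0: {G} ∪ {A} = {A,G} (union, +1)
ANPZ@0: {C,G} ∩ {A,G} = {G} (intersection, +0)
AGNPZ@0: {G} ∩ {G} = {G} (intersection, +0)
AGNPSZ@0: {G} ∪ {T} = {G,T} (union, +1)
AGNPSVZ@0: {G,T} ∪ {A} = {A,G,T} (union, +1)
AN@1: {C} ∪ {T} = {C,T} (union, +1)
PZ@1: {G} ∩ {G} = {G} (intersection, +0)
ANPZ@1: {C,T} ∪ {G} = {C,G,T} (union, +1)
AGNPZ@1: {C,G,T} ∩ {T} = {T} (intersection, +0)
AGNPSZ@1: {T} ∩ {T} = {T} (intersection, +0)
AGNPSVZ@1: {T} ∩ {T} = {T} (intersection, +0)
AN@2: {G} ∪ {A} = {A,G} (union, +1)
PZ@2: {G} ∪ {A} = {A,G} (union, +1)
ANPZ@2: {A,G} ∩ {A,G} = {A,G} (intersection, +0)
AGNPZ@2: {A,G} ∩ {G} = {G} (intersection, +0)
AGNPSZ@2: {G} ∩ {G} = {G} (intersection, +0)
AGNPSVZ@2: {G} ∪ {C} = {C,G} (union, +1)
AN@3: {G} ∪ {A} = {A,G} (union, +1)
PZ@3: {G} ∩ {G} = {G} (intersection, +0)
ANPZ@3: {A,G} ∩ {G} = {G} (intersection, +0)
AGNPZ@3: {G} ∪ {A} = {A,G} (union, +1)
AGNPSZ@3: {A,G} ∩ {G} = {G} (intersection, +0)
AGNPSVZ@3: {G} ∪ {C} = {C,G} (union, +1)
AN@4: {A} ∩ {A} = {A} (intersection, +0)
PZ@4: {C} ∪ {G} = {C,G} (union, +1)
ANPZ@4: {A} ∪ {C,G} = {A,C,G} (union, +1)
AGNPZ@4: {A,C,G} ∪ {T} = {A,C,G,T} (union, +1)
AGNPSZ@4: {A,C,G,T} ∩ {C} = {C} (intersection, +0)
AGNPSVZ@4: {C} ∪ {A} = {A,C} (union, +1)
AN@5: {C} ∩ {C} = {C} (intersection, +0)
PZ@5: {A} ∪ {T} = {A,T} (union, +1)
ANPZ@5: {C} ∪ {A,T} = {A,C,T} (union, +1)
AGNPZ@5: {A,C,T} ∩ {T} = {T} (intersection, +0)
AGNPSZ@5: {T} ∪ {A} = {A,T} (union, +1)
AGNPSVZ@5: {A,T} ∪ {C} = {A,C,T} (union, +1)
per-site changes: [4, 2, 3, 3, 4, 4]; total = 20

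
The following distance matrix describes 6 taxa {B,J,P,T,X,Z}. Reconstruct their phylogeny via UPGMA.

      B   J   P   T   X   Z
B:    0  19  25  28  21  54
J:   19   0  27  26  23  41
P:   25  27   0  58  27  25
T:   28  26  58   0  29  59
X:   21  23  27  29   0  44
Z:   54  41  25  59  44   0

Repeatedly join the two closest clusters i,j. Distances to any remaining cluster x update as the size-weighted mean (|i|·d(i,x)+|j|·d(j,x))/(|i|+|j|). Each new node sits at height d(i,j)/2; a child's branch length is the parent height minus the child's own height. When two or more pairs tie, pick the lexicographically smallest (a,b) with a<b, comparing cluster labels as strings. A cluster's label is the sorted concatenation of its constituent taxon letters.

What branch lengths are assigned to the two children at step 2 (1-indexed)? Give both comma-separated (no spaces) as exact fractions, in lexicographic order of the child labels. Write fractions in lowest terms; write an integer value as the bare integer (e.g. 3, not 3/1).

step 1: merge (B,J) at d=19; branch lengths B→19/2, J→19/2; new cluster BJ
  updated: d(BJ,P)=26, d(BJ,T)=27, d(BJ,X)=22, d(BJ,Z)=95/2
step 2: merge (BJ,X) at d=22; branch lengths BJ→3/2, X→11; new cluster BJX
  updated: d(BJX,P)=79/3, d(BJX,T)=83/3, d(BJX,Z)=139/3
step 3: merge (P,Z) at d=25; branch lengths P→25/2, Z→25/2; new cluster PZ
  updated: d(BJX,PZ)=109/3, d(PZ,T)=117/2
step 4: merge (BJX,T) at d=83/3; branch lengths BJX→17/6, T→83/6; new cluster BJTX
  updated: d(BJTX,PZ)=335/8
step 5: merge (BJTX,PZ) at d=335/8; branch lengths BJTX→341/48, PZ→135/16; new cluster BJPTXZ
final tree: ((((B:19/2,J:19/2):3/2,X:11):17/6,T:83/6):341/48,(P:25/2,Z:25/2):135/16)
total length: 2129/24

3/2,11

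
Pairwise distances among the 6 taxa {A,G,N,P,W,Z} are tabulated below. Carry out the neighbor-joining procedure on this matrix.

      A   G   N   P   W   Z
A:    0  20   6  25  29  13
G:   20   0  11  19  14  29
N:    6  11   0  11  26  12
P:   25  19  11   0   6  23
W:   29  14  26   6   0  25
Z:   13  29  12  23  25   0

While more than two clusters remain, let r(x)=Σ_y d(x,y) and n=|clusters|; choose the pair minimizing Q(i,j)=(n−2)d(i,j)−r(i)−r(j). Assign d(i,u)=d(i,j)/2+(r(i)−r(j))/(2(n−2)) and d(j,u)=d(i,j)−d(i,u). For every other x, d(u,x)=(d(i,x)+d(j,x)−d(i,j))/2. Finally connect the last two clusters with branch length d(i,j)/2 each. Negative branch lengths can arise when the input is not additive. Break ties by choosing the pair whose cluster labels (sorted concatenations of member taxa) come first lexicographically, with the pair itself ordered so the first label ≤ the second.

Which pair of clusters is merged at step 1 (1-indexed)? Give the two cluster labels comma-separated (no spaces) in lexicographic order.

P,W

step 1: merge (P,W) at d=6, Q=-160; branch lengths P→1, W→5; new cluster PW
  updated: d(A,PW)=24, d(G,PW)=27/2, d(N,PW)=31/2, d(PW,Z)=21
step 2: merge (G,PW) at d=27/2, Q=-107; branch lengths G→20/3, PW→41/6; new cluster GPW
  updated: d(A,GPW)=61/4, d(GPW,N)=13/2, d(GPW,Z)=73/4
step 3: merge (A,Z) at d=13, Q=-103/2; branch lengths A→17/4, Z→35/4; new cluster AZ
  updated: d(AZ,GPW)=41/4, d(AZ,N)=5/2
step 4: merge (AZ,GPW) at d=41/4, Q=-77/4; branch lengths AZ→25/8, GPW→57/8; new cluster AGPWZ
  updated: d(AGPWZ,N)=-5/8
step 5: merge (AGPWZ,N) at d=-5/8; branch lengths AGPWZ→-5/16, N→-5/16; new cluster AGNPWZ
final tree: (((A:17/4,Z:35/4):25/8,(G:20/3,(P:1,W:5):41/6):57/8):-5/16,N:-5/16)
total length: 337/8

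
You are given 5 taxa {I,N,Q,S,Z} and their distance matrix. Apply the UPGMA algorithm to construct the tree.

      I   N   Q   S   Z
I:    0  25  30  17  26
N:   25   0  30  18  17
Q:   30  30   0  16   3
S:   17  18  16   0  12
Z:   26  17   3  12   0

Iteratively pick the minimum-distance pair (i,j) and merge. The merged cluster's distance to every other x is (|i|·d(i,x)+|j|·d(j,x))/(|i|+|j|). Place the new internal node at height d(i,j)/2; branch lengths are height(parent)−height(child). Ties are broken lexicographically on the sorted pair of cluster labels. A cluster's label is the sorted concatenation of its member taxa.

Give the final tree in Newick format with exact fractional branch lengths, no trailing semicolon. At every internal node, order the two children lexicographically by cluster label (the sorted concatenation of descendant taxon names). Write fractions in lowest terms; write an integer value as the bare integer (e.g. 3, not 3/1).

(I:49/4,(N:65/6,((Q:3/2,Z:3/2):11/2,S:7):23/6):17/12)

iteration 1: select Q,Z (d=3); attach at lengths (3/2, 3/2); label the merged cluster QZ
  updated: d(I,QZ)=28, d(N,QZ)=47/2, d(QZ,S)=14
iteration 2: select QZ,S (d=14); attach at lengths (11/2, 7); label the merged cluster QSZ
  updated: d(I,QSZ)=73/3, d(N,QSZ)=65/3
iteration 3: select N,QSZ (d=65/3); attach at lengths (65/6, 23/6); label the merged cluster NQSZ
  updated: d(I,NQSZ)=49/2
iteration 4: select I,NQSZ (d=49/2); attach at lengths (49/4, 17/12); label the merged cluster INQSZ
final tree: (I:49/4,(N:65/6,((Q:3/2,Z:3/2):11/2,S:7):23/6):17/12)
total length: 263/6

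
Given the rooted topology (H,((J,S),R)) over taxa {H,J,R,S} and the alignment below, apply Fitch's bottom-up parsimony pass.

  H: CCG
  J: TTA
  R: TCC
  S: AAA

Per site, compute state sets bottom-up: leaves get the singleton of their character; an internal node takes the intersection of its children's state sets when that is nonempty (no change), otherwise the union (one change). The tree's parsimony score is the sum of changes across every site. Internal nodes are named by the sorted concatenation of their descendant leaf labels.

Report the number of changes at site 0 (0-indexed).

2

[col 0] JS: children J:{T}, S:{A} ∪→ {A,T}; cost 1
[col 0] JRS: children JS:{A,T}, R:{T} ∩→ {T}; cost 0
[col 0] HJRS: children H:{C}, JRS:{T} ∪→ {C,T}; cost 1
[col 1] JS: children J:{T}, S:{A} ∪→ {A,T}; cost 1
[col 1] JRS: children JS:{A,T}, R:{C} ∪→ {A,C,T}; cost 1
[col 1] HJRS: children H:{C}, JRS:{A,C,T} ∩→ {C}; cost 0
[col 2] JS: children J:{A}, S:{A} ∩→ {A}; cost 0
[col 2] JRS: children JS:{A}, R:{C} ∪→ {A,C}; cost 1
[col 2] HJRS: children H:{G}, JRS:{A,C} ∪→ {A,C,G}; cost 1
per-site changes: [2, 2, 2]; total = 6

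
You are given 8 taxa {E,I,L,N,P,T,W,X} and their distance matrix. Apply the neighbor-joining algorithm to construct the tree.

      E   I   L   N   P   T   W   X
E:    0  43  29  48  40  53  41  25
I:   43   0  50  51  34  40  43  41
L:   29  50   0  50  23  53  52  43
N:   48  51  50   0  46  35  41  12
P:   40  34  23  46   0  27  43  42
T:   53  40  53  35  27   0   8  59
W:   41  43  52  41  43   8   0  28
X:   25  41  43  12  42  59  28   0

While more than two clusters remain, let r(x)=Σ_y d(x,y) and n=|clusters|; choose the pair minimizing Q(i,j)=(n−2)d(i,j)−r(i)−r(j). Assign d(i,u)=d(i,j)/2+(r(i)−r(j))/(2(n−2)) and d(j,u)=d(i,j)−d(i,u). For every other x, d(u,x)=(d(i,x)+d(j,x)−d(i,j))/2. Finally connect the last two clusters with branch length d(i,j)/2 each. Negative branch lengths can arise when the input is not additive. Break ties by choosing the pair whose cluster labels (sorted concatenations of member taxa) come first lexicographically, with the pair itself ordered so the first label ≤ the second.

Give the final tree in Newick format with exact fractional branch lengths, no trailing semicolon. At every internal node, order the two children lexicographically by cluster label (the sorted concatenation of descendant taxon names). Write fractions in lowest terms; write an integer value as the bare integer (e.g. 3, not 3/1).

iteration 1: select T,W (d=8, Q=-483); attach at lengths (67/12, 29/12); label the merged cluster TW
  updated: d(E,TW)=43, d(I,TW)=75/2, d(L,TW)=97/2, d(N,TW)=34, d(P,TW)=31, d(TW,X)=79/2
iteration 2: select N,X (d=12, Q=-767/2); attach at lengths (197/20, 43/20); label the merged cluster NX
  updated: d(E,NX)=61/2, d(I,NX)=40, d(L,NX)=81/2, d(NX,P)=38, d(NX,TW)=123/4
iteration 3: select L,P (d=23, Q=-265); attach at lengths (117/8, 67/8); label the merged cluster LP
  updated: d(E,LP)=23, d(I,LP)=61/2, d(LP,NX)=111/4, d(LP,TW)=113/4
iteration 4: select E,LP (d=23, Q=-180); attach at lengths (33/2, 13/2); label the merged cluster ELP
  updated: d(ELP,I)=101/4, d(ELP,NX)=141/8, d(ELP,TW)=193/8
iteration 5: select ELP,NX (d=141/8, Q=-961/8); attach at lengths (111/32, 453/32); label the merged cluster ELNPX
  updated: d(ELNPX,I)=381/16, d(ELNPX,TW)=149/8
iteration 6: select ELNPX,I (d=381/16, Q=-1279/16); attach at lengths (79/32, 683/32); label the merged cluster EILNPX
  updated: d(EILNPX,TW)=517/32
iteration 7: select EILNPX,TW (d=517/32); attach at lengths (517/64, 517/64); label the merged cluster EILNPTWX
final tree: ((((E:33/2,(L:117/8,P:67/8):13/2):111/32,(N:197/20,X:43/20):453/32):79/32,I:683/32):517/64,(T:67/12,W:29/12):517/64)
total length: 3955/32

((((E:33/2,(L:117/8,P:67/8):13/2):111/32,(N:197/20,X:43/20):453/32):79/32,I:683/32):517/64,(T:67/12,W:29/12):517/64)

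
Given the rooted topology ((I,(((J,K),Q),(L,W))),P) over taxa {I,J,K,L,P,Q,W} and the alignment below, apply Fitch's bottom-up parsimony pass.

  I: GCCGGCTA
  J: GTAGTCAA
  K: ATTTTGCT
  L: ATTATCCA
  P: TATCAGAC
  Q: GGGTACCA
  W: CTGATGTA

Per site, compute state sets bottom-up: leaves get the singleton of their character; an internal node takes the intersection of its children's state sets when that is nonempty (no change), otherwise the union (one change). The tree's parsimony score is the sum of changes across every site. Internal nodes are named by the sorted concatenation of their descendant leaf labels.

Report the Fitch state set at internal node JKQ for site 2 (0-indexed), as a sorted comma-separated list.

A,G,T

site 0, node JK: J={G} ∪ K={A} → {A,G} (+1)
site 0, node JKQ: JK={A,G} ∩ Q={G} → {G} (+0)
site 0, node LW: L={A} ∪ W={C} → {A,C} (+1)
site 0, node JKLQW: JKQ={G} ∪ LW={A,C} → {A,C,G} (+1)
site 0, node IJKLQW: I={G} ∩ JKLQW={A,C,G} → {G} (+0)
site 0, node IJKLPQW: IJKLQW={G} ∪ P={T} → {G,T} (+1)
site 1, node JK: J={T} ∩ K={T} → {T} (+0)
site 1, node JKQ: JK={T} ∪ Q={G} → {G,T} (+1)
site 1, node LW: L={T} ∩ W={T} → {T} (+0)
site 1, node JKLQW: JKQ={G,T} ∩ LW={T} → {T} (+0)
site 1, node IJKLQW: I={C} ∪ JKLQW={T} → {C,T} (+1)
site 1, node IJKLPQW: IJKLQW={C,T} ∪ P={A} → {A,C,T} (+1)
site 2, node JK: J={A} ∪ K={T} → {A,T} (+1)
site 2, node JKQ: JK={A,T} ∪ Q={G} → {A,G,T} (+1)
site 2, node LW: L={T} ∪ W={G} → {G,T} (+1)
site 2, node JKLQW: JKQ={A,G,T} ∩ LW={G,T} → {G,T} (+0)
site 2, node IJKLQW: I={C} ∪ JKLQW={G,T} → {C,G,T} (+1)
site 2, node IJKLPQW: IJKLQW={C,G,T} ∩ P={T} → {T} (+0)
site 3, node JK: J={G} ∪ K={T} → {G,T} (+1)
site 3, node JKQ: JK={G,T} ∩ Q={T} → {T} (+0)
site 3, node LW: L={A} ∩ W={A} → {A} (+0)
site 3, node JKLQW: JKQ={T} ∪ LW={A} → {A,T} (+1)
site 3, node IJKLQW: I={G} ∪ JKLQW={A,T} → {A,G,T} (+1)
site 3, node IJKLPQW: IJKLQW={A,G,T} ∪ P={C} → {A,C,G,T} (+1)
site 4, node JK: J={T} ∩ K={T} → {T} (+0)
site 4, node JKQ: JK={T} ∪ Q={A} → {A,T} (+1)
site 4, node LW: L={T} ∩ W={T} → {T} (+0)
site 4, node JKLQW: JKQ={A,T} ∩ LW={T} → {T} (+0)
site 4, node IJKLQW: I={G} ∪ JKLQW={T} → {G,T} (+1)
site 4, node IJKLPQW: IJKLQW={G,T} ∪ P={A} → {A,G,T} (+1)
site 5, node JK: J={C} ∪ K={G} → {C,G} (+1)
site 5, node JKQ: JK={C,G} ∩ Q={C} → {C} (+0)
site 5, node LW: L={C} ∪ W={G} → {C,G} (+1)
site 5, node JKLQW: JKQ={C} ∩ LW={C,G} → {C} (+0)
site 5, node IJKLQW: I={C} ∩ JKLQW={C} → {C} (+0)
site 5, node IJKLPQW: IJKLQW={C} ∪ P={G} → {C,G} (+1)
site 6, node JK: J={A} ∪ K={C} → {A,C} (+1)
site 6, node JKQ: JK={A,C} ∩ Q={C} → {C} (+0)
site 6, node LW: L={C} ∪ W={T} → {C,T} (+1)
site 6, node JKLQW: JKQ={C} ∩ LW={C,T} → {C} (+0)
site 6, node IJKLQW: I={T} ∪ JKLQW={C} → {C,T} (+1)
site 6, node IJKLPQW: IJKLQW={C,T} ∪ P={A} → {A,C,T} (+1)
site 7, node JK: J={A} ∪ K={T} → {A,T} (+1)
site 7, node JKQ: JK={A,T} ∩ Q={A} → {A} (+0)
site 7, node LW: L={A} ∩ W={A} → {A} (+0)
site 7, node JKLQW: JKQ={A} ∩ LW={A} → {A} (+0)
site 7, node IJKLQW: I={A} ∩ JKLQW={A} → {A} (+0)
site 7, node IJKLPQW: IJKLQW={A} ∪ P={C} → {A,C} (+1)
per-site changes: [4, 3, 4, 4, 3, 3, 4, 2]; total = 27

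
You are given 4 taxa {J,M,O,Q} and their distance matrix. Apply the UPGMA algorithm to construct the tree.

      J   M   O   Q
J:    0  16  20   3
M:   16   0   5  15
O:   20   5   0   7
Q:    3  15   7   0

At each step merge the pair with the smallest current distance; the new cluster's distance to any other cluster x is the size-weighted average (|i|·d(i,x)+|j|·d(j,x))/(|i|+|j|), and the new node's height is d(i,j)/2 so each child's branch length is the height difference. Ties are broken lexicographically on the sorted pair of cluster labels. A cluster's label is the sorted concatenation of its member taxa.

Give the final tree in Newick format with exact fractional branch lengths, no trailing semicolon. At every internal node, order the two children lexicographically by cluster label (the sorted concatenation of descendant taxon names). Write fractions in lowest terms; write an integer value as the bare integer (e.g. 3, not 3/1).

step 1: merge (J,Q) at d=3; branch lengths J→3/2, Q→3/2; new cluster JQ
  updated: d(JQ,M)=31/2, d(JQ,O)=27/2
step 2: merge (M,O) at d=5; branch lengths M→5/2, O→5/2; new cluster MO
  updated: d(JQ,MO)=29/2
step 3: merge (JQ,MO) at d=29/2; branch lengths JQ→23/4, MO→19/4; new cluster JMOQ
final tree: ((J:3/2,Q:3/2):23/4,(M:5/2,O:5/2):19/4)
total length: 37/2

((J:3/2,Q:3/2):23/4,(M:5/2,O:5/2):19/4)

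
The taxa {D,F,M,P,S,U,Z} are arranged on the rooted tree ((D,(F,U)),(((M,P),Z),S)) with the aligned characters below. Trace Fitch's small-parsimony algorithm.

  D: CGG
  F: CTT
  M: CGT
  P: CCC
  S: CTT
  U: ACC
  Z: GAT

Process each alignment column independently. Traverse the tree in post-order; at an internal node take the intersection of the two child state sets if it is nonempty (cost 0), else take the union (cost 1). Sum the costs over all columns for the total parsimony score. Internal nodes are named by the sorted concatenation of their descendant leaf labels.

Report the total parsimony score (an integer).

10

FU@0: {C} ∪ {A} = {A,C} (union, +1)
DFU@0: {C} ∩ {A,C} = {C} (intersection, +0)
MP@0: {C} ∩ {C} = {C} (intersection, +0)
MPZ@0: {C} ∪ {G} = {C,G} (union, +1)
MPSZ@0: {C,G} ∩ {C} = {C} (intersection, +0)
DFMPSUZ@0: {C} ∩ {C} = {C} (intersection, +0)
FU@1: {T} ∪ {C} = {C,T} (union, +1)
DFU@1: {G} ∪ {C,T} = {C,G,T} (union, +1)
MP@1: {G} ∪ {C} = {C,G} (union, +1)
MPZ@1: {C,G} ∪ {A} = {A,C,G} (union, +1)
MPSZ@1: {A,C,G} ∪ {T} = {A,C,G,T} (union, +1)
DFMPSUZ@1: {C,G,T} ∩ {A,C,G,T} = {C,G,T} (intersection, +0)
FU@2: {T} ∪ {C} = {C,T} (union, +1)
DFU@2: {G} ∪ {C,T} = {C,G,T} (union, +1)
MP@2: {T} ∪ {C} = {C,T} (union, +1)
MPZ@2: {C,T} ∩ {T} = {T} (intersection, +0)
MPSZ@2: {T} ∩ {T} = {T} (intersection, +0)
DFMPSUZ@2: {C,G,T} ∩ {T} = {T} (intersection, +0)
per-site changes: [2, 5, 3]; total = 10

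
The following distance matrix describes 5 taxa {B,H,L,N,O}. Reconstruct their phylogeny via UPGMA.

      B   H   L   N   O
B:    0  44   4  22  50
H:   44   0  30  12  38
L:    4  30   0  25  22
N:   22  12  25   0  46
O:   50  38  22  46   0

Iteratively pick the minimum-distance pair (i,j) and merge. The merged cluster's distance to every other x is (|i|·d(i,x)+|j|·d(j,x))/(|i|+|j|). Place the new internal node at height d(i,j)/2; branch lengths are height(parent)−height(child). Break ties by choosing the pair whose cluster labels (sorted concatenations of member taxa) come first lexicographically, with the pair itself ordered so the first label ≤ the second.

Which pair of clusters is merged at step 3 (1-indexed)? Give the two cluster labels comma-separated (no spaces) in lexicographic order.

1. join B+L (d=4) ⇒ BL; edges |B|=2, |L|=2
  updated: d(BL,H)=37, d(BL,N)=47/2, d(BL,O)=36
2. join H+N (d=12) ⇒ HN; edges |H|=6, |N|=6
  updated: d(BL,HN)=121/4, d(HN,O)=42
3. join BL+HN (d=121/4) ⇒ BHLN; edges |BL|=105/8, |HN|=73/8
  updated: d(BHLN,O)=39
4. join BHLN+O (d=39) ⇒ BHLNO; edges |BHLN|=35/8, |O|=39/2
final tree: (((B:2,L:2):105/8,(H:6,N:6):73/8):35/8,O:39/2)
total length: 497/8

BL,HN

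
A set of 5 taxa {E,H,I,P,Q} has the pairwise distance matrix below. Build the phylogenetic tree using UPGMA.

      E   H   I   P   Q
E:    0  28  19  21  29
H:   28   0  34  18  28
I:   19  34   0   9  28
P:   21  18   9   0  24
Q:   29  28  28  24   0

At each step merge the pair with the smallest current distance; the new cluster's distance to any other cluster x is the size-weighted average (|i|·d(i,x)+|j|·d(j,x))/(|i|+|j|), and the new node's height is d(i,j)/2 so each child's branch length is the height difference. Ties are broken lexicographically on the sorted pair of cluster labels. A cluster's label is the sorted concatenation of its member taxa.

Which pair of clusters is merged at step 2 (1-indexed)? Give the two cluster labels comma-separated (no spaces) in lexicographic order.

E,IP

step 1: merge (I,P) at d=9; branch lengths I→9/2, P→9/2; new cluster IP
  updated: d(E,IP)=20, d(H,IP)=26, d(IP,Q)=26
step 2: merge (E,IP) at d=20; branch lengths E→10, IP→11/2; new cluster EIP
  updated: d(EIP,H)=80/3, d(EIP,Q)=27
step 3: merge (EIP,H) at d=80/3; branch lengths EIP→10/3, H→40/3; new cluster EHIP
  updated: d(EHIP,Q)=109/4
step 4: merge (EHIP,Q) at d=109/4; branch lengths EHIP→7/24, Q→109/8; new cluster EHIPQ
final tree: (((E:10,(I:9/2,P:9/2):11/2):10/3,H:40/3):7/24,Q:109/8)
total length: 661/12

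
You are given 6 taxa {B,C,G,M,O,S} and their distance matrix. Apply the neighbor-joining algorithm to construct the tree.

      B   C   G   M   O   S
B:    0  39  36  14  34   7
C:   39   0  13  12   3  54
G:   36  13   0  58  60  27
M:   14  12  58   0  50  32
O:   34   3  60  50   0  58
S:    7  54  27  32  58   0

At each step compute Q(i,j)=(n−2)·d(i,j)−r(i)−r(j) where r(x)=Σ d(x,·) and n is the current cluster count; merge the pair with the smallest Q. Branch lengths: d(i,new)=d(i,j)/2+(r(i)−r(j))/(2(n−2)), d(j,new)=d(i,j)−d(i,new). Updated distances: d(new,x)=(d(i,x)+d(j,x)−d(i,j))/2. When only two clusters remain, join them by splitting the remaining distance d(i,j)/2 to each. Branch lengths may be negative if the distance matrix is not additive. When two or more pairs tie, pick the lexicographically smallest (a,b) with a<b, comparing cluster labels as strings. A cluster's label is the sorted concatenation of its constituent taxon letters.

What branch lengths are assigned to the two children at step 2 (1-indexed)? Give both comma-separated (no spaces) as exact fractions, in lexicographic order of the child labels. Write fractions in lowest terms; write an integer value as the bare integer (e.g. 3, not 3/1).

iteration 1: select C,O (d=3, Q=-314); attach at lengths (-9, 12); label the merged cluster CO
  updated: d(B,CO)=35, d(CO,G)=35, d(CO,M)=59/2, d(CO,S)=109/2
iteration 2: select CO,G (d=35, Q=-205); attach at lengths (103/6, 107/6); label the merged cluster CGO
  updated: d(B,CGO)=18, d(CGO,M)=105/4, d(CGO,S)=93/4
iteration 3: select B,S (d=7, Q=-349/4); attach at lengths (-37/16, 149/16); label the merged cluster BS
  updated: d(BS,CGO)=137/8, d(BS,M)=39/2
iteration 4: select BS,CGO (d=137/8, Q=-503/8); attach at lengths (83/16, 191/16); label the merged cluster BCGOS
  updated: d(BCGOS,M)=229/16
iteration 5: select BCGOS,M (d=229/16); attach at lengths (229/32, 229/32); label the merged cluster BCGMOS
final tree: (((B:-37/16,S:149/16):83/16,((C:-9,O:12):103/6,G:107/6):191/16):229/32,M:229/32)
total length: 1223/16

103/6,107/6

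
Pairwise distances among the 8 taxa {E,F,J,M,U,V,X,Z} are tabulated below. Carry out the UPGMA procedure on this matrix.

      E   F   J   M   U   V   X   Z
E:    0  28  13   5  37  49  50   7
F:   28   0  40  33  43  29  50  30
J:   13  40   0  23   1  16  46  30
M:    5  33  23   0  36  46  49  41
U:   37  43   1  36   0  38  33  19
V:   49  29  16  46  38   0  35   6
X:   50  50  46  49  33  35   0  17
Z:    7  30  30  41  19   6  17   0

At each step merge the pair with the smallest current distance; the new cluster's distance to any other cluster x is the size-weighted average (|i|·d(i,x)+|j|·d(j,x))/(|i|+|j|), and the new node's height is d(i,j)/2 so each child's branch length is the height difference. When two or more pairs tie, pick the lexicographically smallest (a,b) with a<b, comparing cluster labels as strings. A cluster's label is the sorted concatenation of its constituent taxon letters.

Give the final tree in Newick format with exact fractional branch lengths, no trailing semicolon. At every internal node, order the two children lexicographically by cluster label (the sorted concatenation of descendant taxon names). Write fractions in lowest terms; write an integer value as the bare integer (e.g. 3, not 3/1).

(((E:5/2,M:5/2):51/4,F:61/4):57/20,(((J:1/2,U:1/2):99/8,(V:3,Z:3):79/8):7/2,X:131/8):69/40)

1. join J+U (d=1) ⇒ JU; edges |J|=1/2, |U|=1/2
  updated: d(E,JU)=25, d(F,JU)=83/2, d(JU,M)=59/2, d(JU,V)=27, d(JU,X)=79/2, d(JU,Z)=49/2
2. join E+M (d=5) ⇒ EM; edges |E|=5/2, |M|=5/2
  updated: d(EM,F)=61/2, d(EM,JU)=109/4, d(EM,V)=95/2, d(EM,X)=99/2, d(EM,Z)=24
3. join V+Z (d=6) ⇒ VZ; edges |V|=3, |Z|=3
  updated: d(EM,VZ)=143/4, d(F,VZ)=59/2, d(JU,VZ)=103/4, d(VZ,X)=26
4. join JU+VZ (d=103/4) ⇒ JUVZ; edges |JU|=99/8, |VZ|=79/8
  updated: d(EM,JUVZ)=63/2, d(F,JUVZ)=71/2, d(JUVZ,X)=131/4
5. join EM+F (d=61/2) ⇒ EFM; edges |EM|=51/4, |F|=61/4
  updated: d(EFM,JUVZ)=197/6, d(EFM,X)=149/3
6. join JUVZ+X (d=131/4) ⇒ JUVXZ; edges |JUVZ|=7/2, |X|=131/8
  updated: d(EFM,JUVXZ)=181/5
7. join EFM+JUVXZ (d=181/5) ⇒ EFJMUVXZ; edges |EFM|=57/20, |JUVXZ|=69/40
final tree: (((E:5/2,M:5/2):51/4,F:61/4):57/20,(((J:1/2,U:1/2):99/8,(V:3,Z:3):79/8):7/2,X:131/8):69/40)
total length: 867/10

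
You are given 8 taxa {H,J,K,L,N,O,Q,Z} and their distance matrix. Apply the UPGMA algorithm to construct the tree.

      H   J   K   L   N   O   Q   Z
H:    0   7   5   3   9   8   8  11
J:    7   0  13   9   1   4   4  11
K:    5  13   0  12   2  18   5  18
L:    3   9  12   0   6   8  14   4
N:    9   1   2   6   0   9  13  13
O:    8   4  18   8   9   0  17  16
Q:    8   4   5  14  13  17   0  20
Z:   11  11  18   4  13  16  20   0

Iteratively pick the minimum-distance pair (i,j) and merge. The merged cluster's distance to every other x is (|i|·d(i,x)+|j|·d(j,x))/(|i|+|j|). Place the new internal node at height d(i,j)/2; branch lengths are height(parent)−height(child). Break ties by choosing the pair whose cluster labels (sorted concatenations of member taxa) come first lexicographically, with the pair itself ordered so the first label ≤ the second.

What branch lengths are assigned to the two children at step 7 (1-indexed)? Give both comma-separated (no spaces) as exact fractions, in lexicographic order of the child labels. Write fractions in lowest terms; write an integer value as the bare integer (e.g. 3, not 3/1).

7/6,7/2

step 1: merge (J,N) at d=1; branch lengths J→1/2, N→1/2; new cluster JN
  updated: d(H,JN)=8, d(JN,K)=15/2, d(JN,L)=15/2, d(JN,O)=13/2, d(JN,Q)=17/2, d(JN,Z)=12
step 2: merge (H,L) at d=3; branch lengths H→3/2, L→3/2; new cluster HL
  updated: d(HL,JN)=31/4, d(HL,K)=17/2, d(HL,O)=8, d(HL,Q)=11, d(HL,Z)=15/2
step 3: merge (K,Q) at d=5; branch lengths K→5/2, Q→5/2; new cluster KQ
  updated: d(HL,KQ)=39/4, d(JN,KQ)=8, d(KQ,O)=35/2, d(KQ,Z)=19
step 4: merge (JN,O) at d=13/2; branch lengths JN→11/4, O→13/4; new cluster JNO
  updated: d(HL,JNO)=47/6, d(JNO,KQ)=67/6, d(JNO,Z)=40/3
step 5: merge (HL,Z) at d=15/2; branch lengths HL→9/4, Z→15/4; new cluster HLZ
  updated: d(HLZ,JNO)=29/3, d(HLZ,KQ)=77/6
step 6: merge (HLZ,JNO) at d=29/3; branch lengths HLZ→13/12, JNO→19/12; new cluster HJLNOZ
  updated: d(HJLNOZ,KQ)=12
step 7: merge (HJLNOZ,KQ) at d=12; branch lengths HJLNOZ→7/6, KQ→7/2; new cluster HJKLNOQZ
final tree: ((((H:3/2,L:3/2):9/4,Z:15/4):13/12,((J:1/2,N:1/2):11/4,O:13/4):19/12):7/6,(K:5/2,Q:5/2):7/2)
total length: 85/3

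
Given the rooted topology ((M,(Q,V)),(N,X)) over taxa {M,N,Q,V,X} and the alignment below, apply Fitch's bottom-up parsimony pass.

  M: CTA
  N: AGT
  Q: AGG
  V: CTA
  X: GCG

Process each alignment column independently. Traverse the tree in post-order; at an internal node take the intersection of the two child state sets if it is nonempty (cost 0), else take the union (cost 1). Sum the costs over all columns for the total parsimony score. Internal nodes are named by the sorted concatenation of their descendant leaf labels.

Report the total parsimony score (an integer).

site 0, node QV: Q={A} ∪ V={C} → {A,C} (+1)
site 0, node MQV: M={C} ∩ QV={A,C} → {C} (+0)
site 0, node NX: N={A} ∪ X={G} → {A,G} (+1)
site 0, node MNQVX: MQV={C} ∪ NX={A,G} → {A,C,G} (+1)
site 1, node QV: Q={G} ∪ V={T} → {G,T} (+1)
site 1, node MQV: M={T} ∩ QV={G,T} → {T} (+0)
site 1, node NX: N={G} ∪ X={C} → {C,G} (+1)
site 1, node MNQVX: MQV={T} ∪ NX={C,G} → {C,G,T} (+1)
site 2, node QV: Q={G} ∪ V={A} → {A,G} (+1)
site 2, node MQV: M={A} ∩ QV={A,G} → {A} (+0)
site 2, node NX: N={T} ∪ X={G} → {G,T} (+1)
site 2, node MNQVX: MQV={A} ∪ NX={G,T} → {A,G,T} (+1)
per-site changes: [3, 3, 3]; total = 9

9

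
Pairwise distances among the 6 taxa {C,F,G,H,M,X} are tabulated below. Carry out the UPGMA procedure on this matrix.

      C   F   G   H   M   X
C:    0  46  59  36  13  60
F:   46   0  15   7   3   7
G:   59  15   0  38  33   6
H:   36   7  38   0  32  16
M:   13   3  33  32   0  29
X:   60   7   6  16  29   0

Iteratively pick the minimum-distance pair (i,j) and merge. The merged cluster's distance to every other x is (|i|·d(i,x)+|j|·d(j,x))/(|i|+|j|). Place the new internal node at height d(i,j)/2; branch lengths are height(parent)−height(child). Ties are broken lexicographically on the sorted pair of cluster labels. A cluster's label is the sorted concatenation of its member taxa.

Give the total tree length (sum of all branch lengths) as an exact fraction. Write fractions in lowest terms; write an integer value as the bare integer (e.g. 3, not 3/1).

step 1: merge (F,M) at d=3; branch lengths F→3/2, M→3/2; new cluster FM
  updated: d(C,FM)=59/2, d(FM,G)=24, d(FM,H)=39/2, d(FM,X)=18
step 2: merge (G,X) at d=6; branch lengths G→3, X→3; new cluster GX
  updated: d(C,GX)=119/2, d(FM,GX)=21, d(GX,H)=27
step 3: merge (FM,H) at d=39/2; branch lengths FM→33/4, H→39/4; new cluster FHM
  updated: d(C,FHM)=95/3, d(FHM,GX)=23
step 4: merge (FHM,GX) at d=23; branch lengths FHM→7/4, GX→17/2; new cluster FGHMX
  updated: d(C,FGHMX)=214/5
step 5: merge (C,FGHMX) at d=214/5; branch lengths C→107/5, FGHMX→99/10; new cluster CFGHMX
final tree: (C:107/5,(((F:3/2,M:3/2):33/4,H:39/4):7/4,(G:3,X:3):17/2):99/10)
total length: 1371/20

1371/20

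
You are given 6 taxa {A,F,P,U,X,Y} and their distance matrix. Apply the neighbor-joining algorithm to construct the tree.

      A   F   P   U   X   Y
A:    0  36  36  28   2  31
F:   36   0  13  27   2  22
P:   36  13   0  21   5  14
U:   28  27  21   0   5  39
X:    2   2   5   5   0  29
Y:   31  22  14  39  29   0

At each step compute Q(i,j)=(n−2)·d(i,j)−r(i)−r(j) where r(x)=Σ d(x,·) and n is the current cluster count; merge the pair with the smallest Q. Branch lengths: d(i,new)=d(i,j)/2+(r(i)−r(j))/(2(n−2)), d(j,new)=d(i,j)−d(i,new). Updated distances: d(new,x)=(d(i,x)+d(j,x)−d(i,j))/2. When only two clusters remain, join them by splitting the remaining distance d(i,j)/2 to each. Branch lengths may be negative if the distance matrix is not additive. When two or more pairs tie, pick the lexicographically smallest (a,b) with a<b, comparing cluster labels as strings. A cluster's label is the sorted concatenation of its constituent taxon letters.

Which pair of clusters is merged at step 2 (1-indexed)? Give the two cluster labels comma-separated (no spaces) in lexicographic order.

AX,U

iteration 1: select A,X (d=2, Q=-168); attach at lengths (49/4, -41/4); label the merged cluster AX
  updated: d(AX,F)=18, d(AX,P)=39/2, d(AX,U)=31/2, d(AX,Y)=29
iteration 2: select AX,U (d=31/2, Q=-138); attach at lengths (13/3, 67/6); label the merged cluster AUX
  updated: d(AUX,F)=59/4, d(AUX,P)=25/2, d(AUX,Y)=105/4
iteration 3: select AUX,F (d=59/4, Q=-295/4); attach at lengths (133/16, 103/16); label the merged cluster AFUX
  updated: d(AFUX,P)=43/8, d(AFUX,Y)=67/4
iteration 4: select AFUX,P (d=43/8, Q=-289/8); attach at lengths (65/16, 21/16); label the merged cluster AFPUX
  updated: d(AFPUX,Y)=203/16
iteration 5: select AFPUX,Y (d=203/16); attach at lengths (203/32, 203/32); label the merged cluster AFPUXY
final tree: (((((A:49/4,X:-41/4):13/3,U:67/6):133/16,F:103/16):65/16,P:21/16):203/32,Y:203/32)
total length: 805/16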